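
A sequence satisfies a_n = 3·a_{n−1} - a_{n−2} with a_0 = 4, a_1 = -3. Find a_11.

-80193

With companion matrix A = [[3, -1], [1, 0]], [a_n, a_{n−1}]ᵀ = A·[a_{n−1}, a_{n−2}]ᵀ, so [a_11, a_10]ᵀ = A¹⁰·[a_1, a_0]ᵀ.
A¹⁰ = [[17711, -6765], [6765, -2584]], giving [a_11, a_10]ᵀ = [[-80193], [-30631]].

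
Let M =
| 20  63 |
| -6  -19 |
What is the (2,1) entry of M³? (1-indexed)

-18

tr M = 1 and det M = -2, so the characteristic polynomial is λ² − (1)λ + (-2) with roots 2 and -1.
Eigenvectors give P = [[7, -3], [-2, 1]] with P⁻¹ = [[1, 3], [2, 7]], and M = P·diag(2, -1)·P⁻¹.
Then M³ = P·diag(8, -1)·P⁻¹ = [[56, 3], [-16, -1]] · [[1, 3], [2, 7]] = [[62, 189], [-18, -55]].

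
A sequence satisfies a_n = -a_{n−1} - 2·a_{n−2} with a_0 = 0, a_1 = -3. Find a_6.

With companion matrix T = [[-1, -2], [1, 0]], [a_n, a_{n−1}]ᵀ = T·[a_{n−1}, a_{n−2}]ᵀ, so [a_6, a_5]ᵀ = T^5·[a_1, a_0]ᵀ.
T^5 = [[-5, 2], [-1, -6]], giving [a_6, a_5]ᵀ = [[15], [3]].

15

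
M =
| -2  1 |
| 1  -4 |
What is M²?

[[5, -6], [-6, 17]]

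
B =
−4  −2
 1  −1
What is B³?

tr B = −5 and det B = 6, so the characteristic polynomial is λ² − (−5)λ + (6) with roots −2 and −3.
Eigenvectors give P = [[−1, 2], [1, −1]] with P⁻¹ = [[1, 2], [1, 1]], and B = P·diag(−2, −3)·P⁻¹.
Then B³ = P·diag(−8, −27)·P⁻¹ = [[8, −54], [−8, 27]] · [[1, 2], [1, 1]] = [[−46, −38], [19, 11]].

[[−46, −38], [19, 11]]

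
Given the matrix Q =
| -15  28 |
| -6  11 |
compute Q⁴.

[[561, -1120], [240, -479]]

tr Q = -4 and det Q = 3, so the characteristic polynomial is λ² − (-4)λ + (3) with roots -3 and -1.
Eigenvectors give P = [[7, 2], [3, 1]] with P⁻¹ = [[1, -2], [-3, 7]], and Q = P·diag(-3, -1)·P⁻¹.
Then Q⁴ = P·diag(81, 1)·P⁻¹ = [[567, 2], [243, 1]] · [[1, -2], [-3, 7]] = [[561, -1120], [240, -479]].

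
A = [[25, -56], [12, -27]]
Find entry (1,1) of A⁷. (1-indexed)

tr A = -2 and det A = -3, so the characteristic polynomial is λ² − (-2)λ + (-3) with roots -3 and 1.
Eigenvectors give P = [[2, 7], [1, 3]] with P⁻¹ = [[-3, 7], [1, -2]], and A = P·diag(-3, 1)·P⁻¹.
Then A⁷ = P·diag(-2187, 1)·P⁻¹ = [[-4374, 7], [-2187, 3]] · [[-3, 7], [1, -2]] = [[13129, -30632], [6564, -15315]].

13129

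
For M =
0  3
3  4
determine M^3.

M^2 = [[9, 12], [12, 25]]
M^3 = [[36, 75], [75, 136]]

[[36, 75], [75, 136]]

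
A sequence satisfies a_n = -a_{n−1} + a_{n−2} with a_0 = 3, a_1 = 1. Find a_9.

With companion matrix B = [[-1, 1], [1, 0]], [a_n, a_{n−1}]ᵀ = B·[a_{n−1}, a_{n−2}]ᵀ, so [a_9, a_8]ᵀ = B⁸·[a_1, a_0]ᵀ.
B⁸ = [[34, -21], [-21, 13]], giving [a_9, a_8]ᵀ = [[-29], [18]].

-29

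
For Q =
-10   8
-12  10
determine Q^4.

tr Q = 0 and det Q = -4, so the characteristic polynomial is λ² − (0)λ + (-4) with roots 2 and -2.
Eigenvectors give P = [[2, 1], [3, 1]] with P⁻¹ = [[-1, 1], [3, -2]], and Q = P·diag(2, -2)·P⁻¹.
Then Q^4 = P·diag(16, 16)·P⁻¹ = [[32, 16], [48, 16]] · [[-1, 1], [3, -2]] = [[16, 0], [0, 16]].

[[16, 0], [0, 16]]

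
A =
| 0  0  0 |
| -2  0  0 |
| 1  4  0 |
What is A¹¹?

A is strictly triangular, hence nilpotent: A³ = 0, so A¹¹ = 0.

[[0, 0, 0], [0, 0, 0], [0, 0, 0]]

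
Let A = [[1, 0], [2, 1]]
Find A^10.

[[1, 0], [20, 1]]

A = I + N where N = [[0, 0], [2, 0]] is strictly lower-triangular, so N^2 = 0.
(I + N)^10 = I + 10·N = [[1, 0], [20, 1]].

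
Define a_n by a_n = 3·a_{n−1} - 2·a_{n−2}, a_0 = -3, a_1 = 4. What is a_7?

886

With companion matrix M = [[3, -2], [1, 0]], [a_n, a_{n−1}]ᵀ = M·[a_{n−1}, a_{n−2}]ᵀ, so [a_7, a_6]ᵀ = M⁶·[a_1, a_0]ᵀ.
M⁶ = [[127, -126], [63, -62]], giving [a_7, a_6]ᵀ = [[886], [438]].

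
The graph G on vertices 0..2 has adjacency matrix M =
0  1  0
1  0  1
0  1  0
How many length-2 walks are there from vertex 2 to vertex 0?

The number of length-2 walks from vertex 2 to vertex 0 is entry (2,0) of M^2, where M is the adjacency matrix.
M^2 = [[1, 0, 1], [0, 2, 0], [1, 0, 1]]

1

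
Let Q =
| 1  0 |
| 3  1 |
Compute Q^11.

Q = I + N where N = [[0, 0], [3, 0]] is strictly lower-triangular, so N^2 = 0.
(I + N)^11 = I + 11·N = [[1, 0], [33, 1]].

[[1, 0], [33, 1]]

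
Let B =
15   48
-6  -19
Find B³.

[[207, 624], [-78, -235]]

tr B = -4 and det B = 3, so the characteristic polynomial is λ² − (-4)λ + (3) with roots -1 and -3.
Eigenvectors give P = [[3, 8], [-1, -3]] with P⁻¹ = [[3, 8], [-1, -3]], and B = P·diag(-1, -3)·P⁻¹.
Then B³ = P·diag(-1, -27)·P⁻¹ = [[-3, -216], [1, 81]] · [[3, 8], [-1, -3]] = [[207, 624], [-78, -235]].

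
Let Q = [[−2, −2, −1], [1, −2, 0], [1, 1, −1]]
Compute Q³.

Q² = [[1, 7, 3], [−4, 2, −1], [−2, −5, 0]]
Q³ = [[8, −13, −4], [9, 3, 5], [−1, 14, 2]]

[[8, −13, −4], [9, 3, 5], [−1, 14, 2]]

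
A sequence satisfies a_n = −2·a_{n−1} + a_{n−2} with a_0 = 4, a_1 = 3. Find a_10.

−3194

With companion matrix Q = [[−2, 1], [1, 0]], [a_n, a_{n−1}]ᵀ = Q·[a_{n−1}, a_{n−2}]ᵀ, so [a_10, a_9]ᵀ = Q⁹·[a_1, a_0]ᵀ.
Q⁹ = [[−2378, 985], [985, −408]], giving [a_10, a_9]ᵀ = [[−3194], [1323]].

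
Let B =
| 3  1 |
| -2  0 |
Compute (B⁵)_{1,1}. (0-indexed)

-30

tr B = 3 and det B = 2, so the characteristic polynomial is λ² − (3)λ + (2) with roots 2 and 1.
Eigenvectors give P = [[-1, -1], [1, 2]] with P⁻¹ = [[-2, -1], [1, 1]], and B = P·diag(2, 1)·P⁻¹.
Then B⁵ = P·diag(32, 1)·P⁻¹ = [[-32, -1], [32, 2]] · [[-2, -1], [1, 1]] = [[63, 31], [-62, -30]].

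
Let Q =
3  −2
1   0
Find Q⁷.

tr Q = 3 and det Q = 2, so the characteristic polynomial is λ² − (3)λ + (2) with roots 2 and 1.
Eigenvectors give P = [[−2, −1], [−1, −1]] with P⁻¹ = [[−1, 1], [1, −2]], and Q = P·diag(2, 1)·P⁻¹.
Then Q⁷ = P·diag(128, 1)·P⁻¹ = [[−256, −1], [−128, −1]] · [[−1, 1], [1, −2]] = [[255, −254], [127, −126]].

[[255, −254], [127, −126]]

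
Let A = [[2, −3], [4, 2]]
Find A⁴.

[[−128, 192], [−256, −128]]

A² = [[−8, −12], [16, −8]]
A³ = [[−64, 0], [0, −64]]
A⁴ = [[−128, 192], [−256, −128]]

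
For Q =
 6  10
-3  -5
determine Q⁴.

Q² = Q (a projection; rank 1, trace 1), so Q⁴ = Q.

[[6, 10], [-3, -5]]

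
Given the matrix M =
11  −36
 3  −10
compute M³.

tr M = 1 and det M = −2, so the characteristic polynomial is λ² − (1)λ + (−2) with roots 2 and −1.
Eigenvectors give P = [[−4, −3], [−1, −1]] with P⁻¹ = [[−1, 3], [1, −4]], and M = P·diag(2, −1)·P⁻¹.
Then M³ = P·diag(8, −1)·P⁻¹ = [[−32, 3], [−8, 1]] · [[−1, 3], [1, −4]] = [[35, −108], [9, −28]].

[[35, −108], [9, −28]]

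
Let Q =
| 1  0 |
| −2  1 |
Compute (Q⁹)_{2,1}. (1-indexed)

Q = I + N where N = [[0, 0], [−2, 0]] is strictly lower-triangular, so N² = 0.
(I + N)⁹ = I + 9·N = [[1, 0], [−18, 1]].

−18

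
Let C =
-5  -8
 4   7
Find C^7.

[[-2189, -4376], [2188, 4375]]

tr C = 2 and det C = -3, so the characteristic polynomial is λ² − (2)λ + (-3) with roots 3 and -1.
Eigenvectors give P = [[-1, -2], [1, 1]] with P⁻¹ = [[1, 2], [-1, -1]], and C = P·diag(3, -1)·P⁻¹.
Then C^7 = P·diag(2187, -1)·P⁻¹ = [[-2187, 2], [2187, -1]] · [[1, 2], [-1, -1]] = [[-2189, -4376], [2188, 4375]].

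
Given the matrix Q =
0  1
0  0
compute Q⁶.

Q is strictly triangular, hence nilpotent: Q² = 0, so Q⁶ = 0.

[[0, 0], [0, 0]]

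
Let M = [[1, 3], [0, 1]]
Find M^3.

[[1, 9], [0, 1]]

M = I + N where N = [[0, 3], [0, 0]] is strictly upper-triangular, so N^2 = 0.
(I + N)^3 = I + 3·N = [[1, 9], [0, 1]].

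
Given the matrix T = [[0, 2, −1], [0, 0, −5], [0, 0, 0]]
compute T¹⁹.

T is strictly triangular, hence nilpotent: T³ = 0, so T¹⁹ = 0.

[[0, 0, 0], [0, 0, 0], [0, 0, 0]]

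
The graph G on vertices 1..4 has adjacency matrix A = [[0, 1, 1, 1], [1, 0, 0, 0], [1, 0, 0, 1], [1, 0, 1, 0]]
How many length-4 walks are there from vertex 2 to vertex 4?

4

The number of length-4 walks from vertex 2 to vertex 4 is entry (2,4) of A⁴, where A is the adjacency matrix.
A² = [[3, 0, 1, 1], [0, 1, 1, 1], [1, 1, 2, 1], [1, 1, 1, 2]]
A³ = [[2, 3, 4, 4], [3, 0, 1, 1], [4, 1, 2, 3], [4, 1, 3, 2]]
A⁴ = [[11, 2, 6, 6], [2, 3, 4, 4], [6, 4, 7, 6], [6, 4, 6, 7]]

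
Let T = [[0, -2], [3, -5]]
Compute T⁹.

[[37830, -38342], [57513, -58025]]

tr T = -5 and det T = 6, so the characteristic polynomial is λ² − (-5)λ + (6) with roots -3 and -2.
Eigenvectors give P = [[2, 1], [3, 1]] with P⁻¹ = [[-1, 1], [3, -2]], and T = P·diag(-3, -2)·P⁻¹.
Then T⁹ = P·diag(-19683, -512)·P⁻¹ = [[-39366, -512], [-59049, -512]] · [[-1, 1], [3, -2]] = [[37830, -38342], [57513, -58025]].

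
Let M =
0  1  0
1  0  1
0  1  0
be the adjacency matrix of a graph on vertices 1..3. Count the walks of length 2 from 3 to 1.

The number of length-2 walks from vertex 3 to vertex 1 is entry (3,1) of M², where M is the adjacency matrix.
M² = [[1, 0, 1], [0, 2, 0], [1, 0, 1]]

1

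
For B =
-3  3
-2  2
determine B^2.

[[3, -3], [2, -2]]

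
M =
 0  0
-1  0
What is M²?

[[0, 0], [0, 0]]

M is strictly triangular, hence nilpotent: M² = 0, so M² = 0.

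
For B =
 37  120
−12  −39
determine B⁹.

tr B = −2 and det B = −3, so the characteristic polynomial is λ² − (−2)λ + (−3) with roots −3 and 1.
Eigenvectors give P = [[−3, 10], [1, −3]] with P⁻¹ = [[3, 10], [1, 3]], and B = P·diag(−3, 1)·P⁻¹.
Then B⁹ = P·diag(−19683, 1)·P⁻¹ = [[59049, 10], [−19683, −3]] · [[3, 10], [1, 3]] = [[177157, 590520], [−59052, −196839]].

[[177157, 590520], [−59052, −196839]]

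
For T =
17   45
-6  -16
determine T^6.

[[379, 945], [-126, -314]]

tr T = 1 and det T = -2, so the characteristic polynomial is λ² − (1)λ + (-2) with roots -1 and 2.
Eigenvectors give P = [[-5, -3], [2, 1]] with P⁻¹ = [[1, 3], [-2, -5]], and T = P·diag(-1, 2)·P⁻¹.
Then T^6 = P·diag(1, 64)·P⁻¹ = [[-5, -192], [2, 64]] · [[1, 3], [-2, -5]] = [[379, 945], [-126, -314]].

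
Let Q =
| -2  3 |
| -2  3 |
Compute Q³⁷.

[[-2, 3], [-2, 3]]

Q² = Q (a projection; rank 1, trace 1), so Q³⁷ = Q.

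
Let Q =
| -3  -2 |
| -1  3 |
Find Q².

[[11, 0], [0, 11]]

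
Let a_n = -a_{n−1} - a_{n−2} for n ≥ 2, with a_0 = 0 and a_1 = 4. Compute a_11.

-4

With companion matrix M = [[-1, -1], [1, 0]], [a_n, a_{n−1}]ᵀ = M·[a_{n−1}, a_{n−2}]ᵀ, so [a_11, a_10]ᵀ = M¹⁰·[a_1, a_0]ᵀ.
M¹⁰ = [[-1, -1], [1, 0]], giving [a_11, a_10]ᵀ = [[-4], [4]].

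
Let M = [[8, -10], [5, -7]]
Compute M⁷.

[[4502, -4630], [2315, -2443]]

tr M = 1 and det M = -6, so the characteristic polynomial is λ² − (1)λ + (-6) with roots 3 and -2.
Eigenvectors give P = [[-2, -1], [-1, -1]] with P⁻¹ = [[-1, 1], [1, -2]], and M = P·diag(3, -2)·P⁻¹.
Then M⁷ = P·diag(2187, -128)·P⁻¹ = [[-4374, 128], [-2187, 128]] · [[-1, 1], [1, -2]] = [[4502, -4630], [2315, -2443]].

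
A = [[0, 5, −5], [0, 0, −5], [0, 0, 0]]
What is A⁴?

[[0, 0, 0], [0, 0, 0], [0, 0, 0]]

A is strictly triangular, hence nilpotent: A³ = 0, so A⁴ = 0.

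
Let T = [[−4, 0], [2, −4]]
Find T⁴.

[[256, 0], [−512, 256]]

T² = [[16, 0], [−16, 16]]
T³ = [[−64, 0], [96, −64]]
T⁴ = [[256, 0], [−512, 256]]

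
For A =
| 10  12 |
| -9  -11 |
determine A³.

[[28, 36], [-27, -35]]

tr A = -1 and det A = -2, so the characteristic polynomial is λ² − (-1)λ + (-2) with roots -2 and 1.
Eigenvectors give P = [[-1, 4], [1, -3]] with P⁻¹ = [[3, 4], [1, 1]], and A = P·diag(-2, 1)·P⁻¹.
Then A³ = P·diag(-8, 1)·P⁻¹ = [[8, 4], [-8, -3]] · [[3, 4], [1, 1]] = [[28, 36], [-27, -35]].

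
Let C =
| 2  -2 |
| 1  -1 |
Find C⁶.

C² = C (a projection; rank 1, trace 1), so C⁶ = C.

[[2, -2], [1, -1]]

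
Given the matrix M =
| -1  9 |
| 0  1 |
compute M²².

M² = I (check: tr M = 0 and det M = -1), so M²² = I since 22 is even.

[[1, 0], [0, 1]]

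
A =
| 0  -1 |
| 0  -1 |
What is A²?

[[0, 1], [0, 1]]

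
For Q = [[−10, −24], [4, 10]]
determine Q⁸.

tr Q = 0 and det Q = −4, so the characteristic polynomial is λ² − (0)λ + (−4) with roots 2 and −2.
Eigenvectors give P = [[−2, 3], [1, −1]] with P⁻¹ = [[1, 3], [1, 2]], and Q = P·diag(2, −2)·P⁻¹.
Then Q⁸ = P·diag(256, 256)·P⁻¹ = [[−512, 768], [256, −256]] · [[1, 3], [1, 2]] = [[256, 0], [0, 256]].

[[256, 0], [0, 256]]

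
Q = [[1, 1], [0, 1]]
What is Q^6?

Q = I + N where N = [[0, 1], [0, 0]] is strictly upper-triangular, so N^2 = 0.
(I + N)^6 = I + 6·N = [[1, 6], [0, 1]].

[[1, 6], [0, 1]]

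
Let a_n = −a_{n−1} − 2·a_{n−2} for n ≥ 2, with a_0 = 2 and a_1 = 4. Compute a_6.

With companion matrix M = [[−1, −2], [1, 0]], [a_n, a_{n−1}]ᵀ = M·[a_{n−1}, a_{n−2}]ᵀ, so [a_6, a_5]ᵀ = M^5·[a_1, a_0]ᵀ.
M^5 = [[−5, 2], [−1, −6]], giving [a_6, a_5]ᵀ = [[−16], [−16]].

−16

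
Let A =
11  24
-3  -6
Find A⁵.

tr A = 5 and det A = 6, so the characteristic polynomial is λ² − (5)λ + (6) with roots 3 and 2.
Eigenvectors give P = [[3, 8], [-1, -3]] with P⁻¹ = [[3, 8], [-1, -3]], and A = P·diag(3, 2)·P⁻¹.
Then A⁵ = P·diag(243, 32)·P⁻¹ = [[729, 256], [-243, -96]] · [[3, 8], [-1, -3]] = [[1931, 5064], [-633, -1656]].

[[1931, 5064], [-633, -1656]]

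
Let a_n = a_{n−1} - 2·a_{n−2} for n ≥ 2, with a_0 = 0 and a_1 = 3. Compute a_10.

-33

With companion matrix C = [[1, -2], [1, 0]], [a_n, a_{n−1}]ᵀ = C·[a_{n−1}, a_{n−2}]ᵀ, so [a_10, a_9]ᵀ = C⁹·[a_1, a_0]ᵀ.
C⁹ = [[-11, 34], [-17, 6]], giving [a_10, a_9]ᵀ = [[-33], [-51]].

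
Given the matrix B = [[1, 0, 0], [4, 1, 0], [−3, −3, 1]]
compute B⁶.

[[1, 0, 0], [24, 1, 0], [−198, −18, 1]]

B = I + N where N = [[0, 0, 0], [4, 0, 0], [−3, −3, 0]] is strictly lower-triangular, so N³ = 0.
(I + N)⁶ = I + 6·N + 15·N² = [[1, 0, 0], [24, 1, 0], [−198, −18, 1]].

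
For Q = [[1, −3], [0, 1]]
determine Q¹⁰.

[[1, −30], [0, 1]]

Q = I + N where N = [[0, −3], [0, 0]] is strictly upper-triangular, so N² = 0.
(I + N)¹⁰ = I + 10·N = [[1, −30], [0, 1]].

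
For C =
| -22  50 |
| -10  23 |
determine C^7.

tr C = 1 and det C = -6, so the characteristic polynomial is λ² − (1)λ + (-6) with roots 3 and -2.
Eigenvectors give P = [[2, -5], [1, -2]] with P⁻¹ = [[-2, 5], [-1, 2]], and C = P·diag(3, -2)·P⁻¹.
Then C^7 = P·diag(2187, -128)·P⁻¹ = [[4374, 640], [2187, 256]] · [[-2, 5], [-1, 2]] = [[-9388, 23150], [-4630, 11447]].

[[-9388, 23150], [-4630, 11447]]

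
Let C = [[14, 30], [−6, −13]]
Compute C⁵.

tr C = 1 and det C = −2, so the characteristic polynomial is λ² − (1)λ + (−2) with roots −1 and 2.
Eigenvectors give P = [[−2, −5], [1, 2]] with P⁻¹ = [[2, 5], [−1, −2]], and C = P·diag(−1, 2)·P⁻¹.
Then C⁵ = P·diag(−1, 32)·P⁻¹ = [[2, −160], [−1, 64]] · [[2, 5], [−1, −2]] = [[164, 330], [−66, −133]].

[[164, 330], [−66, −133]]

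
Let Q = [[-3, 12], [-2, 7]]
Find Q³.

tr Q = 4 and det Q = 3, so the characteristic polynomial is λ² − (4)λ + (3) with roots 1 and 3.
Eigenvectors give P = [[-3, 2], [-1, 1]] with P⁻¹ = [[-1, 2], [-1, 3]], and Q = P·diag(1, 3)·P⁻¹.
Then Q³ = P·diag(1, 27)·P⁻¹ = [[-3, 54], [-1, 27]] · [[-1, 2], [-1, 3]] = [[-51, 156], [-26, 79]].

[[-51, 156], [-26, 79]]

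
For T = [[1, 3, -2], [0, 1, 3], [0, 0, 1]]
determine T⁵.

T = I + N where N = [[0, 3, -2], [0, 0, 3], [0, 0, 0]] is strictly upper-triangular, so N³ = 0.
(I + N)⁵ = I + 5·N + 10·N² = [[1, 15, 80], [0, 1, 15], [0, 0, 1]].

[[1, 15, 80], [0, 1, 15], [0, 0, 1]]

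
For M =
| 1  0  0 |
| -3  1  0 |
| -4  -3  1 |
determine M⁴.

M = I + N where N = [[0, 0, 0], [-3, 0, 0], [-4, -3, 0]] is strictly lower-triangular, so N³ = 0.
(I + N)⁴ = I + 4·N + 6·N² = [[1, 0, 0], [-12, 1, 0], [38, -12, 1]].

[[1, 0, 0], [-12, 1, 0], [38, -12, 1]]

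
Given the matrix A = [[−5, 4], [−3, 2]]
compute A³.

[[−29, 28], [−21, 20]]

tr A = −3 and det A = 2, so the characteristic polynomial is λ² − (−3)λ + (2) with roots −2 and −1.
Eigenvectors give P = [[4, 1], [3, 1]] with P⁻¹ = [[1, −1], [−3, 4]], and A = P·diag(−2, −1)·P⁻¹.
Then A³ = P·diag(−8, −1)·P⁻¹ = [[−32, −1], [−24, −1]] · [[1, −1], [−3, 4]] = [[−29, 28], [−21, 20]].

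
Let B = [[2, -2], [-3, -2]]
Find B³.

B² = [[10, 0], [0, 10]]
B³ = [[20, -20], [-30, -20]]

[[20, -20], [-30, -20]]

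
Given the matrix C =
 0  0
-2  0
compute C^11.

C is strictly triangular, hence nilpotent: C^2 = 0, so C^11 = 0.

[[0, 0], [0, 0]]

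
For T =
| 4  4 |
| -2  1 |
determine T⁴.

T² = [[8, 20], [-10, -7]]
T³ = [[-8, 52], [-26, -47]]
T⁴ = [[-136, 20], [-10, -151]]

[[-136, 20], [-10, -151]]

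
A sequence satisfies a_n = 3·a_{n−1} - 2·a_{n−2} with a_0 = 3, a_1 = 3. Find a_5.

With companion matrix B = [[3, -2], [1, 0]], [a_n, a_{n−1}]ᵀ = B·[a_{n−1}, a_{n−2}]ᵀ, so [a_5, a_4]ᵀ = B^4·[a_1, a_0]ᵀ.
B^4 = [[31, -30], [15, -14]], giving [a_5, a_4]ᵀ = [[3], [3]].

3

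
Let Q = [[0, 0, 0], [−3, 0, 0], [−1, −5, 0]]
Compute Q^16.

[[0, 0, 0], [0, 0, 0], [0, 0, 0]]

Q is strictly triangular, hence nilpotent: Q^3 = 0, so Q^16 = 0.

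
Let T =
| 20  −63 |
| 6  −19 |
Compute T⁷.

tr T = 1 and det T = −2, so the characteristic polynomial is λ² − (1)λ + (−2) with roots −1 and 2.
Eigenvectors give P = [[3, 7], [1, 2]] with P⁻¹ = [[−2, 7], [1, −3]], and T = P·diag(−1, 2)·P⁻¹.
Then T⁷ = P·diag(−1, 128)·P⁻¹ = [[−3, 896], [−1, 256]] · [[−2, 7], [1, −3]] = [[902, −2709], [258, −775]].

[[902, −2709], [258, −775]]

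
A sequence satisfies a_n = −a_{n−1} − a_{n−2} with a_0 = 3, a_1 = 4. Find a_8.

With companion matrix Q = [[−1, −1], [1, 0]], [a_n, a_{n−1}]ᵀ = Q·[a_{n−1}, a_{n−2}]ᵀ, so [a_8, a_7]ᵀ = Q^7·[a_1, a_0]ᵀ.
Q^7 = [[−1, −1], [1, 0]], giving [a_8, a_7]ᵀ = [[−7], [4]].

−7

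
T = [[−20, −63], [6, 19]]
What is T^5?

[[−230, −693], [66, 199]]

tr T = −1 and det T = −2, so the characteristic polynomial is λ² − (−1)λ + (−2) with roots −2 and 1.
Eigenvectors give P = [[7, −3], [−2, 1]] with P⁻¹ = [[1, 3], [2, 7]], and T = P·diag(−2, 1)·P⁻¹.
Then T^5 = P·diag(−32, 1)·P⁻¹ = [[−224, −3], [64, 1]] · [[1, 3], [2, 7]] = [[−230, −693], [66, 199]].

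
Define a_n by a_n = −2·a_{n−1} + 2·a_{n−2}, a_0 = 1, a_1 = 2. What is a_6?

−152

With companion matrix T = [[−2, 2], [1, 0]], [a_n, a_{n−1}]ᵀ = T·[a_{n−1}, a_{n−2}]ᵀ, so [a_6, a_5]ᵀ = T⁵·[a_1, a_0]ᵀ.
T⁵ = [[−120, 88], [44, −32]], giving [a_6, a_5]ᵀ = [[−152], [56]].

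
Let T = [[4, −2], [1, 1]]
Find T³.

tr T = 5 and det T = 6, so the characteristic polynomial is λ² − (5)λ + (6) with roots 2 and 3.
Eigenvectors give P = [[−1, 2], [−1, 1]] with P⁻¹ = [[1, −2], [1, −1]], and T = P·diag(2, 3)·P⁻¹.
Then T³ = P·diag(8, 27)·P⁻¹ = [[−8, 54], [−8, 27]] · [[1, −2], [1, −1]] = [[46, −38], [19, −11]].

[[46, −38], [19, −11]]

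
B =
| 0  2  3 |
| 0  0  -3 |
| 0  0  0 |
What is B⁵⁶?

B is strictly triangular, hence nilpotent: B³ = 0, so B⁵⁶ = 0.

[[0, 0, 0], [0, 0, 0], [0, 0, 0]]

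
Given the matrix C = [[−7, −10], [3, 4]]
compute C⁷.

[[−763, −1270], [381, 634]]

tr C = −3 and det C = 2, so the characteristic polynomial is λ² − (−3)λ + (2) with roots −2 and −1.
Eigenvectors give P = [[−2, −5], [1, 3]] with P⁻¹ = [[−3, −5], [1, 2]], and C = P·diag(−2, −1)·P⁻¹.
Then C⁷ = P·diag(−128, −1)·P⁻¹ = [[256, 5], [−128, −3]] · [[−3, −5], [1, 2]] = [[−763, −1270], [381, 634]].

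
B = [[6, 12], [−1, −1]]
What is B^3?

tr B = 5 and det B = 6, so the characteristic polynomial is λ² − (5)λ + (6) with roots 2 and 3.
Eigenvectors give P = [[−3, 4], [1, −1]] with P⁻¹ = [[1, 4], [1, 3]], and B = P·diag(2, 3)·P⁻¹.
Then B^3 = P·diag(8, 27)·P⁻¹ = [[−24, 108], [8, −27]] · [[1, 4], [1, 3]] = [[84, 228], [−19, −49]].

[[84, 228], [−19, −49]]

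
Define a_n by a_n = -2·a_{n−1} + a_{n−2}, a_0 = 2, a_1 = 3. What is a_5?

63

With companion matrix A = [[-2, 1], [1, 0]], [a_n, a_{n−1}]ᵀ = A·[a_{n−1}, a_{n−2}]ᵀ, so [a_5, a_4]ᵀ = A^4·[a_1, a_0]ᵀ.
A^4 = [[29, -12], [-12, 5]], giving [a_5, a_4]ᵀ = [[63], [-26]].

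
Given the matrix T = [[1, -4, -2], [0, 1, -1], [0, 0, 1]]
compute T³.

[[1, -12, 6], [0, 1, -3], [0, 0, 1]]

T = I + N where N = [[0, -4, -2], [0, 0, -1], [0, 0, 0]] is strictly upper-triangular, so N³ = 0.
(I + N)³ = I + 3·N + 3·N² = [[1, -12, 6], [0, 1, -3], [0, 0, 1]].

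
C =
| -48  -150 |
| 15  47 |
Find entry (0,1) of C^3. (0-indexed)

tr C = -1 and det C = -6, so the characteristic polynomial is λ² − (-1)λ + (-6) with roots 2 and -3.
Eigenvectors give P = [[-3, 10], [1, -3]] with P⁻¹ = [[3, 10], [1, 3]], and C = P·diag(2, -3)·P⁻¹.
Then C^3 = P·diag(8, -27)·P⁻¹ = [[-24, -270], [8, 81]] · [[3, 10], [1, 3]] = [[-342, -1050], [105, 323]].

-1050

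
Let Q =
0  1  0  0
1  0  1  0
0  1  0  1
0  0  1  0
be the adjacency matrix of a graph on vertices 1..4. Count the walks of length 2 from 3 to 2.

0

The number of length-2 walks from vertex 3 to vertex 2 is entry (3,2) of Q², where Q is the adjacency matrix.
Q² = [[1, 0, 1, 0], [0, 2, 0, 1], [1, 0, 2, 0], [0, 1, 0, 1]]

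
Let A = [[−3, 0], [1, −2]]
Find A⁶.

tr A = −5 and det A = 6, so the characteristic polynomial is λ² − (−5)λ + (6) with roots −3 and −2.
Eigenvectors give P = [[−1, 0], [1, −1]] with P⁻¹ = [[−1, 0], [−1, −1]], and A = P·diag(−3, −2)·P⁻¹.
Then A⁶ = P·diag(729, 64)·P⁻¹ = [[−729, 0], [729, −64]] · [[−1, 0], [−1, −1]] = [[729, 0], [−665, 64]].

[[729, 0], [−665, 64]]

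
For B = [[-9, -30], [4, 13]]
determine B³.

tr B = 4 and det B = 3, so the characteristic polynomial is λ² − (4)λ + (3) with roots 3 and 1.
Eigenvectors give P = [[-5, -3], [2, 1]] with P⁻¹ = [[1, 3], [-2, -5]], and B = P·diag(3, 1)·P⁻¹.
Then B³ = P·diag(27, 1)·P⁻¹ = [[-135, -3], [54, 1]] · [[1, 3], [-2, -5]] = [[-129, -390], [52, 157]].

[[-129, -390], [52, 157]]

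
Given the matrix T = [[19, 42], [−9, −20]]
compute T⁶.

tr T = −1 and det T = −2, so the characteristic polynomial is λ² − (−1)λ + (−2) with roots −2 and 1.
Eigenvectors give P = [[−2, 7], [1, −3]] with P⁻¹ = [[3, 7], [1, 2]], and T = P·diag(−2, 1)·P⁻¹.
Then T⁶ = P·diag(64, 1)·P⁻¹ = [[−128, 7], [64, −3]] · [[3, 7], [1, 2]] = [[−377, −882], [189, 442]].

[[−377, −882], [189, 442]]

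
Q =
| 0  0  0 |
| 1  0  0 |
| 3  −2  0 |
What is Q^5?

[[0, 0, 0], [0, 0, 0], [0, 0, 0]]

Q is strictly triangular, hence nilpotent: Q^3 = 0, so Q^5 = 0.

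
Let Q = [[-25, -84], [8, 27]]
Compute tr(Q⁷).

tr Q = 2 and det Q = -3, so the characteristic polynomial is λ² − (2)λ + (-3) with roots -1 and 3.
Eigenvectors give P = [[-7, -3], [2, 1]] with P⁻¹ = [[-1, -3], [2, 7]], and Q = P·diag(-1, 3)·P⁻¹.
Then Q⁷ = P·diag(-1, 2187)·P⁻¹ = [[7, -6561], [-2, 2187]] · [[-1, -3], [2, 7]] = [[-13129, -45948], [4376, 15315]].

2186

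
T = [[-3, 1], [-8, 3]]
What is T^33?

T² = I (check: tr T = 0 and det T = -1), so T^33 = T since 33 is odd.

[[-3, 1], [-8, 3]]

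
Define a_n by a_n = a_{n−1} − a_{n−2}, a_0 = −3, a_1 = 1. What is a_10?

−1

With companion matrix C = [[1, −1], [1, 0]], [a_n, a_{n−1}]ᵀ = C·[a_{n−1}, a_{n−2}]ᵀ, so [a_10, a_9]ᵀ = C^9·[a_1, a_0]ᵀ.
C^9 = [[−1, 0], [0, −1]], giving [a_10, a_9]ᵀ = [[−1], [3]].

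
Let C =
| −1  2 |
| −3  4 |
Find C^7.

tr C = 3 and det C = 2, so the characteristic polynomial is λ² − (3)λ + (2) with roots 2 and 1.
Eigenvectors give P = [[2, 1], [3, 1]] with P⁻¹ = [[−1, 1], [3, −2]], and C = P·diag(2, 1)·P⁻¹.
Then C^7 = P·diag(128, 1)·P⁻¹ = [[256, 1], [384, 1]] · [[−1, 1], [3, −2]] = [[−253, 254], [−381, 382]].

[[−253, 254], [−381, 382]]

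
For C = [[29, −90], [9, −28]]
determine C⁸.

tr C = 1 and det C = −2, so the characteristic polynomial is λ² − (1)λ + (−2) with roots −1 and 2.
Eigenvectors give P = [[3, 10], [1, 3]] with P⁻¹ = [[−3, 10], [1, −3]], and C = P·diag(−1, 2)·P⁻¹.
Then C⁸ = P·diag(1, 256)·P⁻¹ = [[3, 2560], [1, 768]] · [[−3, 10], [1, −3]] = [[2551, −7650], [765, −2294]].

[[2551, −7650], [765, −2294]]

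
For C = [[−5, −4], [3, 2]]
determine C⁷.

tr C = −3 and det C = 2, so the characteristic polynomial is λ² − (−3)λ + (2) with roots −1 and −2.
Eigenvectors give P = [[−1, 4], [1, −3]] with P⁻¹ = [[3, 4], [1, 1]], and C = P·diag(−1, −2)·P⁻¹.
Then C⁷ = P·diag(−1, −128)·P⁻¹ = [[1, −512], [−1, 384]] · [[3, 4], [1, 1]] = [[−509, −508], [381, 380]].

[[−509, −508], [381, 380]]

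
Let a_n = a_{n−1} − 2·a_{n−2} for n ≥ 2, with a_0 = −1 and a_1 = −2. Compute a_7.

With companion matrix M = [[1, −2], [1, 0]], [a_n, a_{n−1}]ᵀ = M·[a_{n−1}, a_{n−2}]ᵀ, so [a_7, a_6]ᵀ = M⁶·[a_1, a_0]ᵀ.
M⁶ = [[7, −10], [5, 2]], giving [a_7, a_6]ᵀ = [[−4], [−12]].

−4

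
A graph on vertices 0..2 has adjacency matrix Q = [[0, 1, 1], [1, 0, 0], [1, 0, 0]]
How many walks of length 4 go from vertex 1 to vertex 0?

The number of length-4 walks from vertex 1 to vertex 0 is entry (1,0) of Q⁴, where Q is the adjacency matrix.
Q² = [[2, 0, 0], [0, 1, 1], [0, 1, 1]]
Q³ = [[0, 2, 2], [2, 0, 0], [2, 0, 0]]
Q⁴ = [[4, 0, 0], [0, 2, 2], [0, 2, 2]]

0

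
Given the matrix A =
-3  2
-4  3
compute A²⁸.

[[1, 0], [0, 1]]

A² = I (check: tr A = 0 and det A = -1), so A²⁸ = I since 28 is even.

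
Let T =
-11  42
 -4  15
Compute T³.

[[-155, 546], [-52, 183]]

tr T = 4 and det T = 3, so the characteristic polynomial is λ² − (4)λ + (3) with roots 3 and 1.
Eigenvectors give P = [[3, 7], [1, 2]] with P⁻¹ = [[-2, 7], [1, -3]], and T = P·diag(3, 1)·P⁻¹.
Then T³ = P·diag(27, 1)·P⁻¹ = [[81, 7], [27, 2]] · [[-2, 7], [1, -3]] = [[-155, 546], [-52, 183]].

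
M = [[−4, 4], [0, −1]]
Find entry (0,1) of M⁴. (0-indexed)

M² = [[16, −20], [0, 1]]
M³ = [[−64, 84], [0, −1]]
M⁴ = [[256, −340], [0, 1]]

−340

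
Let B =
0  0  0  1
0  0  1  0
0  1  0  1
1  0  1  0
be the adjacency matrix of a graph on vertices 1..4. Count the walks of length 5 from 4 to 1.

The number of length-5 walks from vertex 4 to vertex 1 is entry (4,1) of B⁵, where B is the adjacency matrix.
B² = [[1, 0, 1, 0], [0, 1, 0, 1], [1, 0, 2, 0], [0, 1, 0, 2]]
B³ = [[0, 1, 0, 2], [1, 0, 2, 0], [0, 2, 0, 3], [2, 0, 3, 0]]
B⁴ = [[2, 0, 3, 0], [0, 2, 0, 3], [3, 0, 5, 0], [0, 3, 0, 5]]
B⁵ = [[0, 3, 0, 5], [3, 0, 5, 0], [0, 5, 0, 8], [5, 0, 8, 0]]

5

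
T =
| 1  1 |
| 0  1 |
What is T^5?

[[1, 5], [0, 1]]

T = I + N where N = [[0, 1], [0, 0]] is strictly upper-triangular, so N^2 = 0.
(I + N)^5 = I + 5·N = [[1, 5], [0, 1]].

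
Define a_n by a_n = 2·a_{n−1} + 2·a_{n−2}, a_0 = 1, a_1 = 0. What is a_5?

With companion matrix C = [[2, 2], [1, 0]], [a_n, a_{n−1}]ᵀ = C·[a_{n−1}, a_{n−2}]ᵀ, so [a_5, a_4]ᵀ = C⁴·[a_1, a_0]ᵀ.
C⁴ = [[44, 32], [16, 12]], giving [a_5, a_4]ᵀ = [[32], [12]].

32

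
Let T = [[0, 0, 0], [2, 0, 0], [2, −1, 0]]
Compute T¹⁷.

[[0, 0, 0], [0, 0, 0], [0, 0, 0]]

T is strictly triangular, hence nilpotent: T³ = 0, so T¹⁷ = 0.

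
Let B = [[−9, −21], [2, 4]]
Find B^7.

[[−14541, −43239], [4118, 12226]]

tr B = −5 and det B = 6, so the characteristic polynomial is λ² − (−5)λ + (6) with roots −2 and −3.
Eigenvectors give P = [[3, −7], [−1, 2]] with P⁻¹ = [[−2, −7], [−1, −3]], and B = P·diag(−2, −3)·P⁻¹.
Then B^7 = P·diag(−128, −2187)·P⁻¹ = [[−384, 15309], [128, −4374]] · [[−2, −7], [−1, −3]] = [[−14541, −43239], [4118, 12226]].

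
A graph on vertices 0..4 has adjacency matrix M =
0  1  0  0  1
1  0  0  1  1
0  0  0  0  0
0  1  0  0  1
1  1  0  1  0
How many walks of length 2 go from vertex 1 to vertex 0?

1

The number of length-2 walks from vertex 1 to vertex 0 is entry (1,0) of M², where M is the adjacency matrix.
M² = [[2, 1, 0, 2, 1], [1, 3, 0, 1, 2], [0, 0, 0, 0, 0], [2, 1, 0, 2, 1], [1, 2, 0, 1, 3]]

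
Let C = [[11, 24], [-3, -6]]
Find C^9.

tr C = 5 and det C = 6, so the characteristic polynomial is λ² − (5)λ + (6) with roots 2 and 3.
Eigenvectors give P = [[8, -3], [-3, 1]] with P⁻¹ = [[-1, -3], [-3, -8]], and C = P·diag(2, 3)·P⁻¹.
Then C^9 = P·diag(512, 19683)·P⁻¹ = [[4096, -59049], [-1536, 19683]] · [[-1, -3], [-3, -8]] = [[173051, 460104], [-57513, -152856]].

[[173051, 460104], [-57513, -152856]]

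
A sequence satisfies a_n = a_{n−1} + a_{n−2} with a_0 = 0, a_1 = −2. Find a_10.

−110

With companion matrix T = [[1, 1], [1, 0]], [a_n, a_{n−1}]ᵀ = T·[a_{n−1}, a_{n−2}]ᵀ, so [a_10, a_9]ᵀ = T^9·[a_1, a_0]ᵀ.
T^9 = [[55, 34], [34, 21]], giving [a_10, a_9]ᵀ = [[−110], [−68]].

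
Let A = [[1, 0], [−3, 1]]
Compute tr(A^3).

A = I + N where N = [[0, 0], [−3, 0]] is strictly lower-triangular, so N^2 = 0.
(I + N)^3 = I + 3·N = [[1, 0], [−9, 1]].

2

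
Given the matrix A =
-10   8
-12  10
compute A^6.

tr A = 0 and det A = -4, so the characteristic polynomial is λ² − (0)λ + (-4) with roots 2 and -2.
Eigenvectors give P = [[-2, -1], [-3, -1]] with P⁻¹ = [[1, -1], [-3, 2]], and A = P·diag(2, -2)·P⁻¹.
Then A^6 = P·diag(64, 64)·P⁻¹ = [[-128, -64], [-192, -64]] · [[1, -1], [-3, 2]] = [[64, 0], [0, 64]].

[[64, 0], [0, 64]]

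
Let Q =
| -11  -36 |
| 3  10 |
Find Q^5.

[[-131, -396], [33, 100]]

tr Q = -1 and det Q = -2, so the characteristic polynomial is λ² − (-1)λ + (-2) with roots 1 and -2.
Eigenvectors give P = [[3, 4], [-1, -1]] with P⁻¹ = [[-1, -4], [1, 3]], and Q = P·diag(1, -2)·P⁻¹.
Then Q^5 = P·diag(1, -32)·P⁻¹ = [[3, -128], [-1, 32]] · [[-1, -4], [1, 3]] = [[-131, -396], [33, 100]].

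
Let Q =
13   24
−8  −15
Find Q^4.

tr Q = −2 and det Q = −3, so the characteristic polynomial is λ² − (−2)λ + (−3) with roots −3 and 1.
Eigenvectors give P = [[3, −2], [−2, 1]] with P⁻¹ = [[−1, −2], [−2, −3]], and Q = P·diag(−3, 1)·P⁻¹.
Then Q^4 = P·diag(81, 1)·P⁻¹ = [[243, −2], [−162, 1]] · [[−1, −2], [−2, −3]] = [[−239, −480], [160, 321]].

[[−239, −480], [160, 321]]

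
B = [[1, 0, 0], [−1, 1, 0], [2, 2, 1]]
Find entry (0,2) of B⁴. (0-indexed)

B = I + N where N = [[0, 0, 0], [−1, 0, 0], [2, 2, 0]] is strictly lower-triangular, so N³ = 0.
(I + N)⁴ = I + 4·N + 6·N² = [[1, 0, 0], [−4, 1, 0], [−4, 8, 1]].

0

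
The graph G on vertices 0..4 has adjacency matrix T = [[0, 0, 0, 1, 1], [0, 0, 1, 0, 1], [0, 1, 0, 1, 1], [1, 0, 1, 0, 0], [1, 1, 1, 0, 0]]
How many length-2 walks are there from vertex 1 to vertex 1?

The number of length-2 walks from vertex 1 to vertex 1 is entry (1,1) of T², where T is the adjacency matrix.
T² = [[2, 1, 2, 0, 0], [1, 2, 1, 1, 1], [2, 1, 3, 0, 1], [0, 1, 0, 2, 2], [0, 1, 1, 2, 3]]

2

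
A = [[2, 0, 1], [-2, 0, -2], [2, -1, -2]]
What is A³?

A² = [[6, -1, 0], [-8, 2, 2], [2, 2, 8]]
A³ = [[14, 0, 8], [-16, -2, -16], [16, -8, -18]]

[[14, 0, 8], [-16, -2, -16], [16, -8, -18]]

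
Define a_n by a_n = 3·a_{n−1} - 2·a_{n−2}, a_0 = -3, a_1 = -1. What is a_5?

With companion matrix T = [[3, -2], [1, 0]], [a_n, a_{n−1}]ᵀ = T·[a_{n−1}, a_{n−2}]ᵀ, so [a_5, a_4]ᵀ = T⁴·[a_1, a_0]ᵀ.
T⁴ = [[31, -30], [15, -14]], giving [a_5, a_4]ᵀ = [[59], [27]].

59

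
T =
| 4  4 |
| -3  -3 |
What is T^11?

[[4, 4], [-3, -3]]

T² = T (a projection; rank 1, trace 1), so T^11 = T.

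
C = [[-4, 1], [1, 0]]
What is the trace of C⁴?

C² = [[17, -4], [-4, 1]]
C³ = [[-72, 17], [17, -4]]
C⁴ = [[305, -72], [-72, 17]]

322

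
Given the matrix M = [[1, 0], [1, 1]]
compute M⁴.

M² = [[1, 0], [2, 1]]
M³ = [[1, 0], [3, 1]]
M⁴ = [[1, 0], [4, 1]]

[[1, 0], [4, 1]]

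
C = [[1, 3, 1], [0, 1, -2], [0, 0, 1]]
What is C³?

C = I + N where N = [[0, 3, 1], [0, 0, -2], [0, 0, 0]] is strictly upper-triangular, so N³ = 0.
(I + N)³ = I + 3·N + 3·N² = [[1, 9, -15], [0, 1, -6], [0, 0, 1]].

[[1, 9, -15], [0, 1, -6], [0, 0, 1]]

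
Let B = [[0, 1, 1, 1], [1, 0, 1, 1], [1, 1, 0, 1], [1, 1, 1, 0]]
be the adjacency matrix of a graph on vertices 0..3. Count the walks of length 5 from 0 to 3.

The number of length-5 walks from vertex 0 to vertex 3 is entry (0,3) of B⁵, where B is the adjacency matrix.
B² = [[3, 2, 2, 2], [2, 3, 2, 2], [2, 2, 3, 2], [2, 2, 2, 3]]
B³ = [[6, 7, 7, 7], [7, 6, 7, 7], [7, 7, 6, 7], [7, 7, 7, 6]]
B⁴ = [[21, 20, 20, 20], [20, 21, 20, 20], [20, 20, 21, 20], [20, 20, 20, 21]]
B⁵ = [[60, 61, 61, 61], [61, 60, 61, 61], [61, 61, 60, 61], [61, 61, 61, 60]]

61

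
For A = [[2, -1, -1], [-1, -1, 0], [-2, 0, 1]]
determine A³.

[[21, -6, -10], [-6, -1, 2], [-20, 4, 9]]

A² = [[7, -1, -3], [-1, 2, 1], [-6, 2, 3]]
A³ = [[21, -6, -10], [-6, -1, 2], [-20, 4, 9]]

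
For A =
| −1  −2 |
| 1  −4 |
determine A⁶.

[[−601, 1330], [−665, 1394]]

tr A = −5 and det A = 6, so the characteristic polynomial is λ² − (−5)λ + (6) with roots −3 and −2.
Eigenvectors give P = [[1, −2], [1, −1]] with P⁻¹ = [[−1, 2], [−1, 1]], and A = P·diag(−3, −2)·P⁻¹.
Then A⁶ = P·diag(729, 64)·P⁻¹ = [[729, −128], [729, −64]] · [[−1, 2], [−1, 1]] = [[−601, 1330], [−665, 1394]].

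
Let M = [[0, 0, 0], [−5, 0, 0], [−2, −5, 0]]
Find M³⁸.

[[0, 0, 0], [0, 0, 0], [0, 0, 0]]

M is strictly triangular, hence nilpotent: M³ = 0, so M³⁸ = 0.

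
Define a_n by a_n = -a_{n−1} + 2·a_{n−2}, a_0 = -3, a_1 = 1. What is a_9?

With companion matrix Q = [[-1, 2], [1, 0]], [a_n, a_{n−1}]ᵀ = Q·[a_{n−1}, a_{n−2}]ᵀ, so [a_9, a_8]ᵀ = Q⁸·[a_1, a_0]ᵀ.
Q⁸ = [[171, -170], [-85, 86]], giving [a_9, a_8]ᵀ = [[681], [-343]].

681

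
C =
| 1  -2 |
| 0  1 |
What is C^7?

[[1, -14], [0, 1]]

C = I + N where N = [[0, -2], [0, 0]] is strictly upper-triangular, so N^2 = 0.
(I + N)^7 = I + 7·N = [[1, -14], [0, 1]].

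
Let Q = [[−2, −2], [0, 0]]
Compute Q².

[[4, 4], [0, 0]]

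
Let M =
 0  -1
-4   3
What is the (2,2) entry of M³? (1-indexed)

M² = [[4, -3], [-12, 13]]
M³ = [[12, -13], [-52, 51]]

51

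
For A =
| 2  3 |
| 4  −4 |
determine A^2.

[[16, −6], [−8, 28]]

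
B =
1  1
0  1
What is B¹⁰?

[[1, 10], [0, 1]]

B = I + N where N = [[0, 1], [0, 0]] is strictly upper-triangular, so N² = 0.
(I + N)¹⁰ = I + 10·N = [[1, 10], [0, 1]].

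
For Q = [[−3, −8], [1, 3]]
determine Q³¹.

Q² = I (check: tr Q = 0 and det Q = −1), so Q³¹ = Q since 31 is odd.

[[−3, −8], [1, 3]]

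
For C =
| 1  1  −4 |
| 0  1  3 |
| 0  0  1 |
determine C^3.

[[1, 3, −3], [0, 1, 9], [0, 0, 1]]

C = I + N where N = [[0, 1, −4], [0, 0, 3], [0, 0, 0]] is strictly upper-triangular, so N^3 = 0.
(I + N)^3 = I + 3·N + 3·N^2 = [[1, 3, −3], [0, 1, 9], [0, 0, 1]].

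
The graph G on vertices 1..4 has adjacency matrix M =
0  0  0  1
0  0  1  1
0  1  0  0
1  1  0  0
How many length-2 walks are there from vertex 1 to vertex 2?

1

The number of length-2 walks from vertex 1 to vertex 2 is entry (1,2) of M², where M is the adjacency matrix.
M² = [[1, 1, 0, 0], [1, 2, 0, 0], [0, 0, 1, 1], [0, 0, 1, 2]]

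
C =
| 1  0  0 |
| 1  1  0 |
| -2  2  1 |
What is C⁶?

[[1, 0, 0], [6, 1, 0], [18, 12, 1]]

C = I + N where N = [[0, 0, 0], [1, 0, 0], [-2, 2, 0]] is strictly lower-triangular, so N³ = 0.
(I + N)⁶ = I + 6·N + 15·N² = [[1, 0, 0], [6, 1, 0], [18, 12, 1]].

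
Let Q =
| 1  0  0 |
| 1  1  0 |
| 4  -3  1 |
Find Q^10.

[[1, 0, 0], [10, 1, 0], [-95, -30, 1]]

Q = I + N where N = [[0, 0, 0], [1, 0, 0], [4, -3, 0]] is strictly lower-triangular, so N^3 = 0.
(I + N)^10 = I + 10·N + 45·N^2 = [[1, 0, 0], [10, 1, 0], [-95, -30, 1]].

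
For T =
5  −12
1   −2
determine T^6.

[[253, −756], [63, −188]]

tr T = 3 and det T = 2, so the characteristic polynomial is λ² − (3)λ + (2) with roots 1 and 2.
Eigenvectors give P = [[3, 4], [1, 1]] with P⁻¹ = [[−1, 4], [1, −3]], and T = P·diag(1, 2)·P⁻¹.
Then T^6 = P·diag(1, 64)·P⁻¹ = [[3, 256], [1, 64]] · [[−1, 4], [1, −3]] = [[253, −756], [63, −188]].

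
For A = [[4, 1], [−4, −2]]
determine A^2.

[[12, 2], [−8, 0]]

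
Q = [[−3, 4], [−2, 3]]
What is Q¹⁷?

[[−3, 4], [−2, 3]]

Q² = I (check: tr Q = 0 and det Q = −1), so Q¹⁷ = Q since 17 is odd.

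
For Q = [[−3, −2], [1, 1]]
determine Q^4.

[[41, 24], [−12, −7]]

Q^2 = [[7, 4], [−2, −1]]
Q^3 = [[−17, −10], [5, 3]]
Q^4 = [[41, 24], [−12, −7]]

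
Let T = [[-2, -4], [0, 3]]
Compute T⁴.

T² = [[4, -4], [0, 9]]
T³ = [[-8, -28], [0, 27]]
T⁴ = [[16, -52], [0, 81]]

[[16, -52], [0, 81]]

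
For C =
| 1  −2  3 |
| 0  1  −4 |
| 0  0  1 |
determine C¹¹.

[[1, −22, 473], [0, 1, −44], [0, 0, 1]]

C = I + N where N = [[0, −2, 3], [0, 0, −4], [0, 0, 0]] is strictly upper-triangular, so N³ = 0.
(I + N)¹¹ = I + 11·N + 55·N² = [[1, −22, 473], [0, 1, −44], [0, 0, 1]].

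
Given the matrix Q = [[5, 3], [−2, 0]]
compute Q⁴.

tr Q = 5 and det Q = 6, so the characteristic polynomial is λ² − (5)λ + (6) with roots 3 and 2.
Eigenvectors give P = [[−3, 1], [2, −1]] with P⁻¹ = [[−1, −1], [−2, −3]], and Q = P·diag(3, 2)·P⁻¹.
Then Q⁴ = P·diag(81, 16)·P⁻¹ = [[−243, 16], [162, −16]] · [[−1, −1], [−2, −3]] = [[211, 195], [−130, −114]].

[[211, 195], [−130, −114]]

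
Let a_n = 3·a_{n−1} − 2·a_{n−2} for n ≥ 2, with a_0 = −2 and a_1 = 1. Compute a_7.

379

With companion matrix A = [[3, −2], [1, 0]], [a_n, a_{n−1}]ᵀ = A·[a_{n−1}, a_{n−2}]ᵀ, so [a_7, a_6]ᵀ = A⁶·[a_1, a_0]ᵀ.
A⁶ = [[127, −126], [63, −62]], giving [a_7, a_6]ᵀ = [[379], [187]].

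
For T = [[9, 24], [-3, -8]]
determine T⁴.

[[9, 24], [-3, -8]]

T² = T (a projection; rank 1, trace 1), so T⁴ = T.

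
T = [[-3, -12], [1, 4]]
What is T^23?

T² = T (a projection; rank 1, trace 1), so T^23 = T.

[[-3, -12], [1, 4]]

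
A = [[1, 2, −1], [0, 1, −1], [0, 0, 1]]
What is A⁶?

[[1, 12, −36], [0, 1, −6], [0, 0, 1]]

A = I + N where N = [[0, 2, −1], [0, 0, −1], [0, 0, 0]] is strictly upper-triangular, so N³ = 0.
(I + N)⁶ = I + 6·N + 15·N² = [[1, 12, −36], [0, 1, −6], [0, 0, 1]].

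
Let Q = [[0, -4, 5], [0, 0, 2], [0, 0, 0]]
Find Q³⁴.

Q is strictly triangular, hence nilpotent: Q³ = 0, so Q³⁴ = 0.

[[0, 0, 0], [0, 0, 0], [0, 0, 0]]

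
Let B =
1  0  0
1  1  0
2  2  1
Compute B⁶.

B = I + N where N = [[0, 0, 0], [1, 0, 0], [2, 2, 0]] is strictly lower-triangular, so N³ = 0.
(I + N)⁶ = I + 6·N + 15·N² = [[1, 0, 0], [6, 1, 0], [42, 12, 1]].

[[1, 0, 0], [6, 1, 0], [42, 12, 1]]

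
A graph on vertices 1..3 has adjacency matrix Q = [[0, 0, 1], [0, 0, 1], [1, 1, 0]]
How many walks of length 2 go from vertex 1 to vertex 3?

0

The number of length-2 walks from vertex 1 to vertex 3 is entry (1,3) of Q^2, where Q is the adjacency matrix.
Q^2 = [[1, 1, 0], [1, 1, 0], [0, 0, 2]]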